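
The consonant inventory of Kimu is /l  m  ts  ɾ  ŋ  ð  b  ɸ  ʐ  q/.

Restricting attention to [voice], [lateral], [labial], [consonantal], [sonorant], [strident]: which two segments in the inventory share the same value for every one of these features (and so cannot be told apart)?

ɾ, ŋ

/ɾ/ (alveolar tap) and /ŋ/ (velar nasal) are both [+voice], [−lateral], [−labial], [+consonantal], [+sonorant], [−strident], so none of the listed features separates them. (They do differ in [nasal], [coronal] and [dorsal], which are not among the given features.) Every other pair in the inventory differs on at least one listed feature.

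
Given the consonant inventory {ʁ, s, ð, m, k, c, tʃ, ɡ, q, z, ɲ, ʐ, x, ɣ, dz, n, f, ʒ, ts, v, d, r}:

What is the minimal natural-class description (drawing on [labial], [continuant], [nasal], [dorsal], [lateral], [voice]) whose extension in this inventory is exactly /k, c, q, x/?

Every target segment is [−voice], [+dorsal]; each remaining inventory member fails at least one of these. Each conjunct is needed — [+dorsal] alone would also admit /ʁ, ɡ, ɲ, ɣ/; [−voice] alone would also admit /s, tʃ, f, ts/ — and no other single listed feature has exactly this extension, so two is the minimum.

[−voice, +dorsal]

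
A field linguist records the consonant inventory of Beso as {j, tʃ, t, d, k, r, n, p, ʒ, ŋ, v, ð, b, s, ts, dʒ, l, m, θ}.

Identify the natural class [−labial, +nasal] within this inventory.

Eliminate segments failing any feature: /j, tʃ, t, d, k, r, ʒ, ð, s, ts, dʒ, l, θ/ are [−nasal]; /p, v, b, m/ are [+labial]. The remaining /n, ŋ/ satisfy [−labial], [+nasal].

n, ŋ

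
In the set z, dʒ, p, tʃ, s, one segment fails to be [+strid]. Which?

p

/s, dʒ, z, tʃ/ are all [+strident]; /p/ (voiceless bilabial stop) is [-strident].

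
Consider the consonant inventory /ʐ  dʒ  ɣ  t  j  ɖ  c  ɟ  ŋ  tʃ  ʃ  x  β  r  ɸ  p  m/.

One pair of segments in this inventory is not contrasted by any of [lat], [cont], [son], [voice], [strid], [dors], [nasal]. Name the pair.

Both /p/ and /t/ are [−lateral], [−continuant], [−sonorant], [−voice], [−strident], [−dorsal], [−nasal]. Since the list omits [labial] and [coronal] — which do distinguish the voiceless bilabial stop from the voiceless alveolar stop — this pair collapses; all other pairs remain distinct.

p, t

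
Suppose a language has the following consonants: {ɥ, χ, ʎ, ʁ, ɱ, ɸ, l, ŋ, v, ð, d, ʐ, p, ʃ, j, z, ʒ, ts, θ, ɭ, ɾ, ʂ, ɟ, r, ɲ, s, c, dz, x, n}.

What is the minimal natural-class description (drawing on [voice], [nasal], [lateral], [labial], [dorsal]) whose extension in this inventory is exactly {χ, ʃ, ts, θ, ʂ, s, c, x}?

[-voice, -labial]

/χ, ʃ, ts, θ, ʂ, s, c, x/ are all [-voice], [-labial], and no other segment in the inventory matches both values. Dropping any one of them over-generates: [-labial] alone would also admit /ʎ, ʁ, l, ŋ, …/; [-voice] alone would also admit /ɸ, p/. No other single listed feature picks out exactly this set either, so fewer than two features will not do.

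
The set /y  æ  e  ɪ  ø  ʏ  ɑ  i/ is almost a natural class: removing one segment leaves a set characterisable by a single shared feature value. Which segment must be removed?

ɑ

/ø, æ, y, ʏ, ɪ, i, e/ are all [−back], but /ɑ/ (low back unrounded vowel) is [+back]. No other single segment can be removed to leave a set sharing one feature value that the removed segment lacks, so /ɑ/ is the odd one out.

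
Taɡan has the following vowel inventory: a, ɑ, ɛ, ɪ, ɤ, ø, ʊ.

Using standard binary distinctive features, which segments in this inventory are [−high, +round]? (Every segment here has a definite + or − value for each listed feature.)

ø

Among the inventory, the [−high] segments are /a, ɑ, ɛ, ɤ, ø/.
Of those, [+round] leaves /ø/.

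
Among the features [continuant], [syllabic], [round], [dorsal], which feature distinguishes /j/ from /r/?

[dorsal]

/j/ is the palatal glide and /r/ is the alveolar trill. Both are [+continuant], [−syllabic], [−round]. /j/ is [+dorsal] while /r/ is [−dorsal], so the distinguishing feature is [dorsal].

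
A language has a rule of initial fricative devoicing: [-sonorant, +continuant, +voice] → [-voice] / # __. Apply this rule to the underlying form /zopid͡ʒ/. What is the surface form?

[sopid͡ʒ]

/z/ satisfies [-sonorant, +continuant, +voice] and sits in # __. The [-voice] counterpart of the voiced alveolar fricative is /s/. Other segments in /zopid͡ʒ/ either fail the structural description or are not in the environment, so the surface form is [sopid͡ʒ].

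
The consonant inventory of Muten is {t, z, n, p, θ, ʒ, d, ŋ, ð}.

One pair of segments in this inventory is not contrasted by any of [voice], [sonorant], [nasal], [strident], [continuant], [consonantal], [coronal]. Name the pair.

Both /z/ and /ʒ/ are [+voice], [−sonorant], [−nasal], [+strident], [+continuant], [+consonantal], [+coronal]. Since the list omits [anterior] and [distributed] — which do distinguish the voiced alveolar fricative from the voiced postalveolar fricative — this pair collapses; all other pairs remain distinct.

z, ʒ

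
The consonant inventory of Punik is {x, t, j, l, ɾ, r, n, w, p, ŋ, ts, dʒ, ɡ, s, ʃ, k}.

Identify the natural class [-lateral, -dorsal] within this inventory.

t, ɾ, r, n, p, ts, dʒ, s, ʃ

First, the [-lateral] segments are /x, t, j, ɾ, r, n, w, p, ŋ, ts, dʒ, ɡ, s, ʃ, k/.
Then [-dorsal] leaves /t, ɾ, r, n, p, ts, dʒ, s, ʃ/.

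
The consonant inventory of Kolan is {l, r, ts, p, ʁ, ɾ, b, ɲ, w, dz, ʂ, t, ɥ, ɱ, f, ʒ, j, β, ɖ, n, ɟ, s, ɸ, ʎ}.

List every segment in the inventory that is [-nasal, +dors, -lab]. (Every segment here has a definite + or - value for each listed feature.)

ʁ, j, ɟ, ʎ

Eliminate segments failing any feature: /l, r, ts, p, ɾ, b, dz, ʂ, t, f, ʒ, β, ɖ, s, ɸ/ are [-dorsal]; /ɲ, ɱ, n/ are [+nasal]; /w, ɥ/ are [+labial]. The remaining /ʁ, j, ɟ, ʎ/ satisfy [-nasal], [+dorsal], [-labial].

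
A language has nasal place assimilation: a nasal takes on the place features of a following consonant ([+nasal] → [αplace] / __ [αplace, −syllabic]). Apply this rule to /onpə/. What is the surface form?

/n/ sits before the [+labial] consonant /p/, so it takes on [+labial] and surfaces as /m/. The rest of the form is unaffected: [ompə].

[ompə]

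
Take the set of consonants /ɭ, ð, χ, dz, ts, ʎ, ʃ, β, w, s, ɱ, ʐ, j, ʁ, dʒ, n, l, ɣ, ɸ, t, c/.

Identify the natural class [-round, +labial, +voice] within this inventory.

β, ɱ

Checking each segment against [-round], [+labial], [+voice]: /β/ (voiced bilabial fricative), /ɱ/ (labiodental nasal) satisfy every feature; every other segment in the inventory fails at least one.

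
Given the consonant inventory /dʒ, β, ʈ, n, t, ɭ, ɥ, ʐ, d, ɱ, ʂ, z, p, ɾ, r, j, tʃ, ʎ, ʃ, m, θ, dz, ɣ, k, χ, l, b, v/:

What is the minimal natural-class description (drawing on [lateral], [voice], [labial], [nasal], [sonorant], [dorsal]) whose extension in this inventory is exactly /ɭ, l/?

[+lateral, −dorsal]

/ɭ, l/ are all [+lateral], [−dorsal], and no other segment in the inventory matches both values. Dropping any one of them over-generates: [−dorsal] alone would also admit /dʒ, β, ʈ, n, …/; [+lateral] alone would also admit /ʎ/. No other single listed feature picks out exactly this set either, so fewer than two features will not do.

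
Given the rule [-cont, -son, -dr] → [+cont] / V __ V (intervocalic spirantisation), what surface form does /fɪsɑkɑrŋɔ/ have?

/k/ satisfies [-cont, -son, -dr] and sits in V __ V. The [+continuant] counterpart of the voiceless velar stop is /x/. Other segments in /fɪsɑkɑrŋɔ/ either fail the structural description or are not in the environment, so the surface form is [fɪsɑxɑrŋɔ].

[fɪsɑxɑrŋɔ]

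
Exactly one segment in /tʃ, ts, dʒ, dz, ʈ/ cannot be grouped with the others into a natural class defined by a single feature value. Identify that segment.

ʈ

The remaining segments after removing /ʈ/ share [+delayed release]; /ʈ/ (voiceless retroflex stop) is [-delayed release]. For every other candidate removal, the leftover set fails to share any single feature value that the removed segment lacks.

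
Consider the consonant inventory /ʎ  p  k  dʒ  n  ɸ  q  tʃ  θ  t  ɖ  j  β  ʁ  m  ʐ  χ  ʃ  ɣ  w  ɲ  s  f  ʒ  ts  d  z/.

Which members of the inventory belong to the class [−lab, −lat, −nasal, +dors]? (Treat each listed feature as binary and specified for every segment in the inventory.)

Eliminate segments failing any feature: /ʎ/ is [+lateral]; /p, ɸ, β, m, w, f/ are [+labial]; /dʒ, tʃ, θ, t, ɖ, ʐ, ʃ, s, ʒ, ts, d, z/ are [−dorsal]; /n, ɲ/ are [+nasal]. The remaining /k, q, j, ʁ, χ, ɣ/ satisfy [−labial], [−lateral], [−nasal], [+dorsal].

k, q, j, ʁ, χ, ɣ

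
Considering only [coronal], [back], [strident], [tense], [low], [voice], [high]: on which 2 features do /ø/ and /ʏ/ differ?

[high], [tense]

/ø/ is the mid front rounded tense vowel and /ʏ/ is the high front rounded lax vowel. Both are [−coronal], [−back], [−strident], [−low], [+voice]. /ø/ is [−high] while /ʏ/ is [+high]; /ø/ is [+tense] while /ʏ/ is [−tense], so the distinguishing features are [high], [tense].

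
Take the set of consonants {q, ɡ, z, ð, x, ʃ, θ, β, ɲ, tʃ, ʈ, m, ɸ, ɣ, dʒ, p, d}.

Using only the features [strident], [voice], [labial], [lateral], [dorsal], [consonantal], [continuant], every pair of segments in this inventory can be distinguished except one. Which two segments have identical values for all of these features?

/ɲ/ (palatal nasal) and /ɡ/ (voiced velar stop) are both [-strident], [+voice], [-labial], [-lateral], [+dorsal], [+consonantal], [-continuant], so none of the listed features separates them. (They do differ in [sonorant], [nasal] and [back], which are not among the given features.) Every other pair in the inventory differs on at least one listed feature.

ɲ, ɡ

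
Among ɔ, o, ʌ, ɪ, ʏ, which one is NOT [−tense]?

o

/o/ is the mid back rounded tense vowel, which is [+tense]; the rest — /ʌ, ɪ, ʏ, ɔ/ — are [−tense].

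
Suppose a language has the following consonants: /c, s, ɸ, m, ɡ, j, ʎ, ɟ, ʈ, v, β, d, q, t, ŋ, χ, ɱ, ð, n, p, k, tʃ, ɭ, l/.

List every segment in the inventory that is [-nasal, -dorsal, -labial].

The [-nasal] segments are /c, s, ɸ, ɡ, j, ʎ, ɟ, ʈ, v, β, d, q, t, χ, ð, p, k, tʃ, ɭ, l/.
Then [-dorsal] gives /s, ɸ, ʈ, v, β, d, t, ð, p, tʃ, ɭ, l/.
Then [-labial] leaves /s, ʈ, d, t, ð, tʃ, ɭ, l/.

s, ʈ, d, t, ð, tʃ, ɭ, l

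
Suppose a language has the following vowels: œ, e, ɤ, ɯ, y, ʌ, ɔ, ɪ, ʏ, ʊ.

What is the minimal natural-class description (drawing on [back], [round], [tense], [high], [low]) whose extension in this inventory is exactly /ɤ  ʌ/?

The class [-high], [+back], [-round] has exactly /ɤ, ʌ/ as its extension in this inventory. No smaller conjunction from the listed features achieves this: [+back, -round] alone would also admit /ɯ/; [-high, -round] alone would also admit /e/; [-high, +back] alone would also admit /ɔ/; and checking the remaining two-feature bundles turns up none with this extension.

[-high, +back, -round]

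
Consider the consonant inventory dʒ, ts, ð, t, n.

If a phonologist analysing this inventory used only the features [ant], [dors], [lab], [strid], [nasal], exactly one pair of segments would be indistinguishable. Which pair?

On the given features, /ð/ and /t/ have an identical profile: [+anterior], [−dorsal], [−labial], [−strident], [−nasal]. No other two segments in the inventory coincide on all 5 features. (They do differ in [voice], [continuant] and [distributed], which are not among the given features.)

ð, t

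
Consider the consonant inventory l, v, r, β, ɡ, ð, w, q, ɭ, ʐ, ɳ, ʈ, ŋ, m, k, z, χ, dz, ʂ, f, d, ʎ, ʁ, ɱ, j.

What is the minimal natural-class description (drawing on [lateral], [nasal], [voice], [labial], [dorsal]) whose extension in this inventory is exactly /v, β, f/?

[−nasal, +labial, −dorsal]

Every target segment is [−nasal], [+labial], [−dorsal]; each remaining inventory member fails at least one of these. Each conjunct is needed — [+labial, −dorsal] alone would also admit /m, ɱ/; [−nasal, −dorsal] alone would also admit /l, r, ð, ɭ, …/; [−nasal, +labial] alone would also admit /w/ — and no other combination of two listed features has exactly this extension, so three is the minimum.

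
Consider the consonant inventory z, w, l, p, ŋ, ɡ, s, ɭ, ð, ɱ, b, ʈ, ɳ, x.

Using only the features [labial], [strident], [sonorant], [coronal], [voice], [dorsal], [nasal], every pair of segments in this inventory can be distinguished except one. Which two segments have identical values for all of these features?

Both /ɭ/ and /l/ are [-labial], [-strident], [+sonorant], [+coronal], [+voice], [-dorsal], [-nasal]. Since the list omits [anterior] — which does distinguish the retroflex lateral approximant from the alveolar lateral approximant — this pair collapses; all other pairs remain distinct.

ɭ, l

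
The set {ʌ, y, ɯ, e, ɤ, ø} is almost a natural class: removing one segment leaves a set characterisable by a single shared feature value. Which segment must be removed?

ʌ

The remaining segments after removing /ʌ/ share [+tense]; /ʌ/ (mid back unrounded lax vowel) is [-tense]. For every other candidate removal, the leftover set fails to share any single feature value that the removed segment lacks.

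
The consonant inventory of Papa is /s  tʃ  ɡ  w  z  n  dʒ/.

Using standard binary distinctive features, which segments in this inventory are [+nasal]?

The [+nasal] segments here are /n/; the remaining /s, tʃ, ɡ, w, z, dʒ/ are [−nasal].

n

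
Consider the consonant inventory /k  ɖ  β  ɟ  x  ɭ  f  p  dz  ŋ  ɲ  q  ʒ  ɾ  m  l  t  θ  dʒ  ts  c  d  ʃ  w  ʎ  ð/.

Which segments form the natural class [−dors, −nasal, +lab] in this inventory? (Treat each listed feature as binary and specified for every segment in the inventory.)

Eliminate segments failing any feature: /k, ɟ, x, ŋ, ɲ, q, c, w, ʎ/ are [+dorsal]; /ɖ, ɭ, dz, ʒ, ɾ, l, t, θ, dʒ, ts, d, ʃ, ð/ are [−labial]; /m/ is [+nasal]. The remaining /β, f, p/ satisfy [−dorsal], [−nasal], [+labial].

β, f, p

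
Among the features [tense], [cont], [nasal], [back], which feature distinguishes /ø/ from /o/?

[back]

/ø/ is the mid front rounded tense vowel and /o/ is the mid back rounded tense vowel. Both are [+tense], [+continuant], [-nasal]. /ø/ is [-back] while /o/ is [+back], so the distinguishing feature is [back].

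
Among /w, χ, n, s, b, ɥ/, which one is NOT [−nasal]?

/n/ is the alveolar nasal, which is [+nasal]; the rest — /w, χ, b, s, ɥ/ — are [−nasal].

n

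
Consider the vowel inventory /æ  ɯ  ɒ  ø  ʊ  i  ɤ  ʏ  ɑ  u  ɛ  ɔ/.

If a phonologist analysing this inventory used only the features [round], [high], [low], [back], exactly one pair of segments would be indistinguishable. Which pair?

u, ʊ

/u/ (high back rounded tense vowel) and /ʊ/ (high back rounded lax vowel) are both [+round], [+high], [−low], [+back], so none of the listed features separates them. (They do differ in [tense], which is not among the given features.) Every other pair in the inventory differs on at least one listed feature.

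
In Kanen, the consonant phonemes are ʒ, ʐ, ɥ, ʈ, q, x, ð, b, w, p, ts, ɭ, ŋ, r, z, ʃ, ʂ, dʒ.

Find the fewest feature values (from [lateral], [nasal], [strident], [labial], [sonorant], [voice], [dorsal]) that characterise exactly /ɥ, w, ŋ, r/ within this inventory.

/ɥ, w, ŋ, r/ are all [+sonorant], [-lateral], and no other segment in the inventory matches both values. Dropping any one of them over-generates: [-lateral] alone would also admit /ʒ, ʐ, ʈ, q, …/; [+sonorant] alone would also admit /ɭ/. No other single listed feature picks out exactly this set either, so fewer than two features will not do.

[+sonorant, -lateral]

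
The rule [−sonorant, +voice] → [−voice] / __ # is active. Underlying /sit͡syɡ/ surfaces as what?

[sit͡syk]

Only the final segment /ɡ/ is both word-final and matches the structural description. It is a voiced velar stop, so [−sonorant, +voice] holds; changing it to [−voice] with all other features held fixed yields /k/ (voiceless velar stop). No other segment meets both the structural description and the environment, so the output is [sit͡syk].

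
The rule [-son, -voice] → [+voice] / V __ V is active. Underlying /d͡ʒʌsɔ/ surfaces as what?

/s/ satisfies [-son, -voice] and sits in V __ V. The [+voice] counterpart of the voiceless alveolar fricative is /z/. Other segments in /d͡ʒʌsɔ/ either fail the structural description or are not in the environment, so the surface form is [d͡ʒʌzɔ].

[d͡ʒʌzɔ]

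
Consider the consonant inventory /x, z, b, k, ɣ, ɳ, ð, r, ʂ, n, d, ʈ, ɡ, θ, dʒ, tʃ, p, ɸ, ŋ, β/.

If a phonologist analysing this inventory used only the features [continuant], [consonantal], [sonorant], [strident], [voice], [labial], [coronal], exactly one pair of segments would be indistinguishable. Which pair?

/n/ (alveolar nasal) and /ɳ/ (retroflex nasal) are both [−continuant], [+consonantal], [+sonorant], [−strident], [+voice], [−labial], [+coronal], so none of the listed features separates them. (They do differ in [anterior], which is not among the given features.) Every other pair in the inventory differs on at least one listed feature.

n, ɳ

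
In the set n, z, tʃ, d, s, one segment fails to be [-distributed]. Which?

/tʃ/ is the voiceless postalveolar affricate, which is [+distributed]; the rest — /d, s, n, z/ — are [-distributed].

tʃ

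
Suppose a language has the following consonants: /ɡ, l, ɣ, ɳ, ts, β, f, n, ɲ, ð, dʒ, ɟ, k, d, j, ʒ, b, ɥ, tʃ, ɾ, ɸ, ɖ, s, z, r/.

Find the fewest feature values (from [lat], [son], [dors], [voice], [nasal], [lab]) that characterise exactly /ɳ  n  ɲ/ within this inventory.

The target set is precisely the extension of [+nasal] in this inventory.

[+nasal]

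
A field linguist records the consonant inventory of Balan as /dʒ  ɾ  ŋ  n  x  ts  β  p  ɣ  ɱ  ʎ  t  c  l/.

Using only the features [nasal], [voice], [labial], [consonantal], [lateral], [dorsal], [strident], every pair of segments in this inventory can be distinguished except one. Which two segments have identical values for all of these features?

On the given features, /c/ and /x/ have an identical profile: [-nasal], [-voice], [-labial], [+consonantal], [-lateral], [+dorsal], [-strident]. No other two segments in the inventory coincide on all 7 features. (They do differ in [continuant] and [back], which are not among the given features.)

c, x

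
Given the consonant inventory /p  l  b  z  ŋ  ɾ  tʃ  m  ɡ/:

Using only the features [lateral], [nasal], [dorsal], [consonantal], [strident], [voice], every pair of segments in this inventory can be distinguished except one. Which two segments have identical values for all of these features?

/b/ (voiced bilabial stop) and /ɾ/ (alveolar tap) are both [−lateral], [−nasal], [−dorsal], [+consonantal], [−strident], [+voice], so none of the listed features separates them. (They do differ in [sonorant], [labial] and [coronal], which are not among the given features.) Every other pair in the inventory differs on at least one listed feature.

b, ɾ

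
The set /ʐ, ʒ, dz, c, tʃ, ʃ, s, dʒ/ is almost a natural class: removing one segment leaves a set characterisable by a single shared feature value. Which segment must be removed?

[strident] (equivalently [dorsal]) groups all but one: /tʃ, ʃ, dʒ, ʒ, s, ʐ, dz/ share [+strident] while /c/ (voiceless palatal stop) alone is [−strident]. Removing any other segment would not leave a single-feature class that excludes it.

c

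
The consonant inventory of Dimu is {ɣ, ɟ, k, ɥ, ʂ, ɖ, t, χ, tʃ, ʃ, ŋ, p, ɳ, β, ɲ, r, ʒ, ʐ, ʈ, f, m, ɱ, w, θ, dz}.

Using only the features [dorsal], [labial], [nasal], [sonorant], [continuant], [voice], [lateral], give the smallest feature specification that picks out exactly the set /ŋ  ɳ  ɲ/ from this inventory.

The class [+nasal], [-labial] has exactly /ŋ, ɳ, ɲ/ as its extension in this inventory. No smaller conjunction from the listed features achieves this: [-labial] alone would also admit /ɣ, ɟ, k, ʂ, …/; [+nasal] alone would also admit /m, ɱ/; and checking the remaining single features turns up none with this extension.

[+nasal, -labial]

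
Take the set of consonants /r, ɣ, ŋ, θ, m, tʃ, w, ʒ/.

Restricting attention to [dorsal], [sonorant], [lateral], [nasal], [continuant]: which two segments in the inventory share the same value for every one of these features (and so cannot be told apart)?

/θ/ (voiceless dental fricative) and /ʒ/ (voiced postalveolar fricative) are both [-dorsal], [-sonorant], [-lateral], [-nasal], [+continuant], so none of the listed features separates them. (They do differ in [voice], [strident] and [anterior], which are not among the given features.) Every other pair in the inventory differs on at least one listed feature.

θ, ʒ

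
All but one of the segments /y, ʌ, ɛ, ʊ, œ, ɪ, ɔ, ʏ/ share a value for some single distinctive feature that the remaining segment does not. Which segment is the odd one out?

y

/ɪ, ʏ, ʌ, œ, ɔ, ɛ, ʊ/ are all [−tense], but /y/ (high front rounded tense vowel) is [+tense]. No other single segment can be removed to leave a set sharing one feature value that the removed segment lacks, so /y/ is the odd one out.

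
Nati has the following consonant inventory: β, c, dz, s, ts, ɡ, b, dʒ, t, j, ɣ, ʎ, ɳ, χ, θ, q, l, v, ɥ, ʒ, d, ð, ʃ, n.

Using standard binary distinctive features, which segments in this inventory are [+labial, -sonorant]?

β, b, v

Checking each segment against [+labial], [-sonorant]: /β/ (voiced bilabial fricative), /b/ (voiced bilabial stop), /v/ (voiced labiodental fricative) satisfy every feature; every other segment in the inventory fails at least one.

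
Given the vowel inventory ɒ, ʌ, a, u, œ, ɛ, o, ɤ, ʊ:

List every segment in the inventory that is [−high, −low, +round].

œ, o

The [−high] segments are /ɒ, ʌ, a, œ, ɛ, o, ɤ/.
Of those, [−low] gives /ʌ, œ, ɛ, o, ɤ/.
Intersecting with [+round] leaves /œ, o/.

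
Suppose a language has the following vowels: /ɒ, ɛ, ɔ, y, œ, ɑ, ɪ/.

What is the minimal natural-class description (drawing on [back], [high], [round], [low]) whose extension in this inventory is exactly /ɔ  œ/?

[−high, −low, +round]

The class [−high], [−low], [+round] has exactly /ɔ, œ/ as its extension in this inventory. No smaller conjunction from the listed features achieves this: [−low, +round] alone would also admit /y/; [−high, +round] alone would also admit /ɒ/; [−high, −low] alone would also admit /ɛ/; and checking the remaining two-feature bundles turns up none with this extension.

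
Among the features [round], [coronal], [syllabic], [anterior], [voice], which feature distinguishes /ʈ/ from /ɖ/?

[voice]

/ʈ/ is the voiceless retroflex stop and /ɖ/ is the voiced retroflex stop. Both are [-round], [+coronal], [-syllabic], [-anterior]. /ʈ/ is [-voice] while /ɖ/ is [+voice], so the distinguishing feature is [voice].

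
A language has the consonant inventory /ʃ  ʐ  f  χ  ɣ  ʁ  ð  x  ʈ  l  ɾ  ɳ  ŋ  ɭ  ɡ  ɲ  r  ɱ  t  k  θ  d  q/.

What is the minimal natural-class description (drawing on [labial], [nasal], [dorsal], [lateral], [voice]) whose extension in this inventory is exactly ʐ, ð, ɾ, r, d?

Every target segment is [+voice], [−nasal], [−lateral], [−dorsal]; each remaining inventory member fails at least one of these. Each conjunct is needed — [−nasal, −lateral, −dorsal] alone would also admit /ʃ, f, ʈ, t, …/; [+voice, −lateral, −dorsal] alone would also admit /ɳ, ɱ/; [+voice, −nasal, −dorsal] alone would also admit /l, ɭ/; [+voice, −nasal, −lateral] alone would also admit /ɣ, ʁ, ɡ/ — and no other combination of three listed features has exactly this extension, so four is the minimum.

[+voice, −nasal, −lateral, −dorsal]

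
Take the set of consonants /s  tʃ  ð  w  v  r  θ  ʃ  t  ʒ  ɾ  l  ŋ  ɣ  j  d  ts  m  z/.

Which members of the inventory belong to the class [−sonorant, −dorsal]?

First, the [−sonorant] segments are /s, tʃ, ð, v, θ, ʃ, t, ʒ, ɣ, d, ts, z/.
Intersecting with [−dorsal] leaves /s, tʃ, ð, v, θ, ʃ, t, ʒ, d, ts, z/.

s, tʃ, ð, v, θ, ʃ, t, ʒ, d, ts, z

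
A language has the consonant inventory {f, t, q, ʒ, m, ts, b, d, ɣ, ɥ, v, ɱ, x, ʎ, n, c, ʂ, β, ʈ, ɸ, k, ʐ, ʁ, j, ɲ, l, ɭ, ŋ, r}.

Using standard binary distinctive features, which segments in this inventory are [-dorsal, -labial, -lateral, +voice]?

ʒ, d, n, ʐ, r

Eliminate segments failing any feature: /f, m, b, v, ɱ, β, ɸ/ are [+labial]; /t, ts, ʂ, ʈ/ are [-voice]; /q, ɣ, ɥ, x, ʎ, c, k, ʁ, j, ɲ, ŋ/ are [+dorsal]; /l, ɭ/ are [+lateral]. The remaining /ʒ, d, n, ʐ, r/ satisfy [-dorsal], [-labial], [-lateral], [+voice].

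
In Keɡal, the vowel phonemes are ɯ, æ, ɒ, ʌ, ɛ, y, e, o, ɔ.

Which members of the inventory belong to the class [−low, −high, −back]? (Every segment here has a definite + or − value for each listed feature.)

First, the [−low] segments are /ɯ, ʌ, ɛ, y, e, o, ɔ/.
Of those, [−high] gives /ʌ, ɛ, e, o, ɔ/.
Then [−back] leaves /ɛ, e/.

ɛ, e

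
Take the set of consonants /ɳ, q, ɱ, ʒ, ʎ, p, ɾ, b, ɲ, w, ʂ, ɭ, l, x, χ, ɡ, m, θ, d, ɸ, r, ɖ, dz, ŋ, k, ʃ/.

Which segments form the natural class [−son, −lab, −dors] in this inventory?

ʒ, ʂ, θ, d, ɖ, dz, ʃ

Checking each segment against [−sonorant], [−labial], [−dorsal]: /ʒ/ (voiced postalveolar fricative), /ʂ/ (voiceless retroflex fricative), /θ/ (voiceless dental fricative), /d/ (voiced alveolar stop), /ɖ/ (voiced retroflex stop), /dz/ (voiced alveolar affricate), among others, satisfy every feature; every other segment in the inventory fails at least one.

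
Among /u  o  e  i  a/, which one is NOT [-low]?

a

/o, i, u, e/ are all [-low]; /a/ (low unrounded vowel) is [+low].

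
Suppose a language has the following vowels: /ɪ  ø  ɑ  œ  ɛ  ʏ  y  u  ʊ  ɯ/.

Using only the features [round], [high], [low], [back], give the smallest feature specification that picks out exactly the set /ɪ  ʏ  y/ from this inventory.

/ɪ, ʏ, y/ are all [+high], [−back], and no other segment in the inventory matches both values. Dropping any one of them over-generates: [−back] alone would also admit /ø, œ, ɛ/; [+high] alone would also admit /u, ʊ, ɯ/. No other single listed feature picks out exactly this set either, so fewer than two features will not do.

[+high, −back]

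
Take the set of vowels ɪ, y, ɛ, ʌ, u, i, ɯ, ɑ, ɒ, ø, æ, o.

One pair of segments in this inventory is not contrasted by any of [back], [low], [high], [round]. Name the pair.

/ɪ/ (high front unrounded lax vowel) and /i/ (high front unrounded tense vowel) are both [-back], [-low], [+high], [-round], so none of the listed features separates them. (They do differ in [tense], which is not among the given features.) Every other pair in the inventory differs on at least one listed feature.

ɪ, i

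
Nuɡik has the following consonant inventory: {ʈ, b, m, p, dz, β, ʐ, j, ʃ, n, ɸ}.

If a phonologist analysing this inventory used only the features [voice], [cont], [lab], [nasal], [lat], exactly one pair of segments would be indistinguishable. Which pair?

On the given features, /j/ and /ʐ/ have an identical profile: [+voice], [+continuant], [-labial], [-nasal], [-lateral]. No other two segments in the inventory coincide on all 5 features. (They do differ in [sonorant], [strident] and [dorsal], which are not among the given features.)

j, ʐ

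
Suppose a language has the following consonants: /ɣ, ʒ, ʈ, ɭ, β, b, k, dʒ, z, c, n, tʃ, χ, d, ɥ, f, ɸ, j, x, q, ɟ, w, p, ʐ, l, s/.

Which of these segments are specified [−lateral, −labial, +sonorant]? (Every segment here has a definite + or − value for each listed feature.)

n, j

Checking each segment against [−lateral], [−labial], [+sonorant]: /n/ (alveolar nasal), /j/ (palatal glide) satisfy every feature; every other segment in the inventory fails at least one.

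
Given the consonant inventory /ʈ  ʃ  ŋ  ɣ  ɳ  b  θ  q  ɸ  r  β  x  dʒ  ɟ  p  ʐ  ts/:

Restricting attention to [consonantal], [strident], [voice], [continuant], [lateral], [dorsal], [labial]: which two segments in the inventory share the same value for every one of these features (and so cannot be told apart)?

/ɟ/ (voiced palatal stop) and /ŋ/ (velar nasal) are both [+consonantal], [−strident], [+voice], [−continuant], [−lateral], [+dorsal], [−labial], so none of the listed features separates them. (They do differ in [sonorant], [nasal] and [back], which are not among the given features.) Every other pair in the inventory differs on at least one listed feature.

ɟ, ŋ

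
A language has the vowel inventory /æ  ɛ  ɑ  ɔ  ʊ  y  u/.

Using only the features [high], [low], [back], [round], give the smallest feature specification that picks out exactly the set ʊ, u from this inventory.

/ʊ, u/ are all [+high], [+back], and no other segment in the inventory matches both values. Dropping any one of them over-generates: [+back] alone would also admit /ɑ, ɔ/; [+high] alone would also admit /y/. No other single listed feature picks out exactly this set either, so fewer than two features will not do.

[+high, +back]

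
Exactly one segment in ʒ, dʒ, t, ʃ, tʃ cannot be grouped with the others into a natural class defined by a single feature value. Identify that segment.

The remaining segments after removing /t/ share [-anterior]; /t/ (voiceless alveolar stop) is [+anterior]. For every other candidate removal, the leftover set fails to share any single feature value that the removed segment lacks.

t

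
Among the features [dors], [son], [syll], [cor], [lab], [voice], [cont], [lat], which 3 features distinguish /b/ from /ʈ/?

[voice], [labial], [coronal]

/b/ is the voiced bilabial stop and /ʈ/ is the voiceless retroflex stop. Both are [−dorsal], [−sonorant], [−syllabic], [−continuant], [−lateral]. /b/ is [+voice] while /ʈ/ is [−voice]; /b/ is [+labial] while /ʈ/ is [−labial]; /b/ is [−coronal] while /ʈ/ is [+coronal], so the distinguishing features are [voice], [labial], [coronal].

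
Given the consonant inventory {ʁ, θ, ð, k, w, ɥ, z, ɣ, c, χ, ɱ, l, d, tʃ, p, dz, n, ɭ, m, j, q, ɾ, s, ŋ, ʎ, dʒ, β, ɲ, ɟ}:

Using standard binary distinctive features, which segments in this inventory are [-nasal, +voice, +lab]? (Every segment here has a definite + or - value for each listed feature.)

w, ɥ, β

First, the [-nasal] segments are /ʁ, θ, ð, k, w, ɥ, z, ɣ, c, χ, l, d, tʃ, p, dz, ɭ, j, q, ɾ, s, ʎ, dʒ, β, ɟ/.
Intersecting with [+voice] gives /ʁ, ð, w, ɥ, z, ɣ, l, d, dz, ɭ, j, ɾ, ʎ, dʒ, β, ɟ/.
Intersecting with [+labial] leaves /w, ɥ, β/.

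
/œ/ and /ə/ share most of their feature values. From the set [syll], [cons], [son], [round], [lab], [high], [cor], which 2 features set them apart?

[labial], [round]

/œ/ is the mid front rounded lax vowel and /ə/ is the mid central vowel (schwa). Both are [+syllabic], [-consonantal], [+sonorant], [-high], [-coronal]. /œ/ is [+labial] while /ə/ is [-labial]; /œ/ is [+round] while /ə/ is [-round], so the distinguishing features are [labial], [round].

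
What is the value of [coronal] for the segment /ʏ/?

[−coronal]

/ʏ/ is the high front rounded lax vowel, hence [−coronal].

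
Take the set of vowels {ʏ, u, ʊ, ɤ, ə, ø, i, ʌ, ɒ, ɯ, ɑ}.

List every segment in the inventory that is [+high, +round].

ʏ, u, ʊ

Eliminate segments failing any feature: /ɤ, ə, ø, ʌ, ɒ, ɑ/ are [−high]; /i, ɯ/ are [−round]. The remaining /ʏ, u, ʊ/ satisfy [+high], [+round].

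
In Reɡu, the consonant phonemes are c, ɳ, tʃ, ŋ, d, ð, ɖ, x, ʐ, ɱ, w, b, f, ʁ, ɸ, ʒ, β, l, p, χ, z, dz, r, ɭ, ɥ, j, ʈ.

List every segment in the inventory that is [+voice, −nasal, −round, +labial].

Among the inventory, the [+voice] segments are /ɳ, ŋ, d, ð, ɖ, ʐ, ɱ, w, b, ʁ, ʒ, β, l, z, dz, r, ɭ, ɥ, j/.
Then [−nasal] gives /d, ð, ɖ, ʐ, w, b, ʁ, ʒ, β, l, z, dz, r, ɭ, ɥ, j/.
Of those, [−round] gives /d, ð, ɖ, ʐ, b, ʁ, ʒ, β, l, z, dz, r, ɭ, j/.
Intersecting with [+labial] leaves /b, β/.

b, β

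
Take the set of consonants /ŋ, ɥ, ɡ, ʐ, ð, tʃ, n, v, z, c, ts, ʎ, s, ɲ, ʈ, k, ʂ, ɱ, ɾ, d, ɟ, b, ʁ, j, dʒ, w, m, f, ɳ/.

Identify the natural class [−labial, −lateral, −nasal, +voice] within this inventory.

Checking each segment against [−labial], [−lateral], [−nasal], [+voice]: /ɡ/ (voiced velar stop), /ʐ/ (voiced retroflex fricative), /ð/ (voiced dental fricative), /z/ (voiced alveolar fricative), /ɾ/ (alveolar tap), /d/ (voiced alveolar stop), among others, satisfy every feature; every other segment in the inventory fails at least one.

ɡ, ʐ, ð, z, ɾ, d, ɟ, ʁ, j, dʒ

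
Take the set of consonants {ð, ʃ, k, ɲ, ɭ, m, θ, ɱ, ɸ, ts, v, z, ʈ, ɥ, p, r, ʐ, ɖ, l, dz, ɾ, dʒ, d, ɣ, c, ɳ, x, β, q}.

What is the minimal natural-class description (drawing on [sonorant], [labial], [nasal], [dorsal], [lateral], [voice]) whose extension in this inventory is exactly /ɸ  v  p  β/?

Every target segment is [−sonorant], [+labial]; each remaining inventory member fails at least one of these. Each conjunct is needed — [+labial] alone would also admit /m, ɱ, ɥ/; [−sonorant] alone would also admit /ð, ʃ, k, θ, …/ — and no other single listed feature has exactly this extension, so two is the minimum.

[−sonorant, +labial]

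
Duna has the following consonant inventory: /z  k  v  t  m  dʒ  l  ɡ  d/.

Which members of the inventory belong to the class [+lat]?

The feature [lateral] marks segments produced with airflow around the side(s) of the tongue. In this inventory /l/ has that property, so it is [+lateral]; /z, k, v, t, m, dʒ, ɡ, d/ are [−lateral].

l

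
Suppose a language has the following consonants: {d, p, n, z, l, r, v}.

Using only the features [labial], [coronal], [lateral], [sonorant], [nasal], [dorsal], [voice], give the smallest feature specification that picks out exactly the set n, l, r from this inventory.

[+sonorant]

/n, l, r/ are exactly the [+sonorant] segments in the inventory, so a single feature suffices.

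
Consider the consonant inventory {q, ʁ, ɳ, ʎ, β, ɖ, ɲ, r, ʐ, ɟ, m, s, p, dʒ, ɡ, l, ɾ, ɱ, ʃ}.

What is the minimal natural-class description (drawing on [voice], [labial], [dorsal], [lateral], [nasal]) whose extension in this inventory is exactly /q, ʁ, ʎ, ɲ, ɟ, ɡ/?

The target set is precisely the extension of [+dorsal] in this inventory.

[+dorsal]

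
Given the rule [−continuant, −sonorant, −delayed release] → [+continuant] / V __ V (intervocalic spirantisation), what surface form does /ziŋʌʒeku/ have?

[ziŋʌʒexu]

The only segment in the rule's environment that also matches [−continuant, −sonorant, −delayed release] is /k/. Applying [+continuant] turns the voiceless velar stop into /x/ (voiceless velar fricative), giving [ziŋʌʒexu].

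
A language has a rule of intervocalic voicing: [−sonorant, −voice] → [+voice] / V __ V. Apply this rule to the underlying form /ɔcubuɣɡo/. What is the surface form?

/c/ satisfies [−sonorant, −voice] and sits in V __ V. The [+voice] counterpart of the voiceless palatal stop is /ɟ/. Other segments in /ɔcubuɣɡo/ either fail the structural description or are not in the environment, so the surface form is [ɔɟubuɣɡo].

[ɔɟubuɣɡo]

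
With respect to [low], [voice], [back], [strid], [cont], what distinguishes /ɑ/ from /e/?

[low], [back]

/ɑ/ (low back unrounded vowel) and /e/ (mid front unrounded tense vowel) agree on [+voice], [−strident], [+continuant]. They differ on [low] (/ɑ/ [+], /e/ [−]), [back] (/ɑ/ [+], /e/ [−]).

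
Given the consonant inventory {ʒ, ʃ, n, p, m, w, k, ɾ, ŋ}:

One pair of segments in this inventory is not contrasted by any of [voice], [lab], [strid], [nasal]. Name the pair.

/n/ (alveolar nasal) and /ŋ/ (velar nasal) are both [+voice], [−labial], [−strident], [+nasal], so none of the listed features separates them. (They do differ in [coronal] and [dorsal], which are not among the given features.) Every other pair in the inventory differs on at least one listed feature.

n, ŋ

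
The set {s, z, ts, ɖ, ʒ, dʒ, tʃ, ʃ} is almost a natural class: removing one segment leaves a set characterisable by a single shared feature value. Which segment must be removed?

The remaining segments after removing /ɖ/ share [+strident]; /ɖ/ (voiced retroflex stop) is [−strident]. For every other candidate removal, the leftover set fails to share any single feature value that the removed segment lacks.

ɖ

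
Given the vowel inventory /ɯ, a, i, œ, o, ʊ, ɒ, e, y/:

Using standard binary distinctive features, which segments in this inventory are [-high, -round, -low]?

e

Checking each segment against [-high], [-round], [-low]: /e/ (mid front unrounded tense vowel) satisfies every feature; every other segment in the inventory fails at least one.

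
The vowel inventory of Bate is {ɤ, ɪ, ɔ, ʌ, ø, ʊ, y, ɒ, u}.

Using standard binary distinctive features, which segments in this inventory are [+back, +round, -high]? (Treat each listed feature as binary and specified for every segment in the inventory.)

ɔ, ɒ

First, the [+back] segments are /ɤ, ɔ, ʌ, ʊ, ɒ, u/.
Of those, [+round] gives /ɔ, ʊ, ɒ, u/.
Within that set, [-high] leaves /ɔ, ɒ/.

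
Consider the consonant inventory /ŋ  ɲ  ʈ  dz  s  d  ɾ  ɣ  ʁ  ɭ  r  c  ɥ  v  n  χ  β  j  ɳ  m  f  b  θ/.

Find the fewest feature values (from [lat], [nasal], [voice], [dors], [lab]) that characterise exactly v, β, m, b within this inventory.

/v, β, m, b/ are all [+voice], [+labial], [−dorsal], and no other segment in the inventory matches all three values. Dropping any one of them over-generates: [+labial, −dorsal] alone would also admit /f/; [+voice, −dorsal] alone would also admit /dz, d, ɾ, ɭ, …/; [+voice, +labial] alone would also admit /ɥ/. No other combination of two listed features picks out exactly this set either, so fewer than three features will not do.

[+voice, +lab, −dors]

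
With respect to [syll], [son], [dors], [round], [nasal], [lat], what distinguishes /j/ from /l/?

/j/ is the palatal glide and /l/ is the alveolar lateral approximant. Both are [−syllabic], [+sonorant], [−round], [−nasal]. /j/ is [−lateral] while /l/ is [+lateral]; /j/ is [+dorsal] while /l/ is [−dorsal], so the distinguishing features are [lateral], [dorsal].

[lateral], [dorsal]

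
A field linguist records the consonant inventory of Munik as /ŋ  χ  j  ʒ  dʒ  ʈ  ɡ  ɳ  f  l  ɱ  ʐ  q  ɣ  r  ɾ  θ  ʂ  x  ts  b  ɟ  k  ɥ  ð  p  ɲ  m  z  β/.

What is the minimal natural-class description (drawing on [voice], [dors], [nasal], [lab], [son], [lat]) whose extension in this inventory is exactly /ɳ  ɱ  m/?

Every target segment is [+nasal], [−dorsal]; each remaining inventory member fails at least one of these. Each conjunct is needed — [−dorsal] alone would also admit /ʒ, dʒ, ʈ, f, …/; [+nasal] alone would also admit /ŋ, ɲ/ — and no other single listed feature has exactly this extension, so two is the minimum.

[+nasal, −dors]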